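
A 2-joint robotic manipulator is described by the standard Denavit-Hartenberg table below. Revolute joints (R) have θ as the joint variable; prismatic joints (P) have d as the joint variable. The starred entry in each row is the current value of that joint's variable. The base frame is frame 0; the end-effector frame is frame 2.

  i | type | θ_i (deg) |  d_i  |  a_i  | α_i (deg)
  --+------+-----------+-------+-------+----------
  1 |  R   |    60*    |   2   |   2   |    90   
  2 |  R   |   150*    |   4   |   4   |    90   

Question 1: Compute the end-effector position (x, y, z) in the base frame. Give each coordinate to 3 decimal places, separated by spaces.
2.732 -3.268 4.000

after link 1: o_1 = (1.0000, 1.7321, 2.0000)
after link 2: o_2 = (2.7321, -3.2679, 4.0000)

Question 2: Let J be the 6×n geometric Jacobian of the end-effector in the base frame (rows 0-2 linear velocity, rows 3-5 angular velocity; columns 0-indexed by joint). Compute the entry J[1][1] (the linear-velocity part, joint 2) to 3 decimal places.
-1.732

axis z_1 = (0.8660,-0.5000,0.0000); lever o_n−o_1 = (1.7321,-5.0000,2.0000)
cross product → J_v[:, 1] = (-1.0000,-1.7321,-3.4641)
J_ω[:, 1] = z_1
entry J[1][1] = -1.7321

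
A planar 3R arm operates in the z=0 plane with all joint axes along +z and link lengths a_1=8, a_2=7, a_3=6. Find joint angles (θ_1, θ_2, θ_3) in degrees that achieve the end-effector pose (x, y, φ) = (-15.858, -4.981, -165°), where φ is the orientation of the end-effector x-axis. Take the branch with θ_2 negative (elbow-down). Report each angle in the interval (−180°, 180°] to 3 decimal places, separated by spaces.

-120.002 -89.998 45.000

wrist centre = target − a_3·(cos φ, sin φ) = (-10.0624, -3.4281)
cos θ_2 = (113.0046−8²−7²)/(2·8·7) = 0.0000; θ_2 = -89.9977° (elbow-down)
β = atan2(-3.4281,-10.0624) = -161.1870°; ψ = atan2(-7.0000,8.0003) = -41.1849°
θ_1 = β − ψ = -120.0021°
θ_3 = φ − θ_1 − θ_2 = 44.9997° (wrapped to (-180°,180°])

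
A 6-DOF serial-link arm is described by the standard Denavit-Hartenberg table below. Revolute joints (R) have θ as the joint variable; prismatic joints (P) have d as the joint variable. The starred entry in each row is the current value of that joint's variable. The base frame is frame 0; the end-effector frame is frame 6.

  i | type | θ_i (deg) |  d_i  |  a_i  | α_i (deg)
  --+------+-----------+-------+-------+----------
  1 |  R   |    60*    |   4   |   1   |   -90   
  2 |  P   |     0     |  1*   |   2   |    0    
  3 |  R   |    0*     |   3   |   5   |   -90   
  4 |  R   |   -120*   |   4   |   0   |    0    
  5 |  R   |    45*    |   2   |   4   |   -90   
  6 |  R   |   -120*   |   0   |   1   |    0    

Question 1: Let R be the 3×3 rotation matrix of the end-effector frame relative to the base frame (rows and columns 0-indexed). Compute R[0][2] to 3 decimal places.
End-effector z-axis (col 2 of R) = (0.7071,0.7071,-0.0000)
R[0][2] = 0.7071

0.707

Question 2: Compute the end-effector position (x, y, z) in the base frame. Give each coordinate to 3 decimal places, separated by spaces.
-1.939 11.403 -2.866

after link 1: o_1 = (0.5000, 0.8660, 4.0000)
after link 2: o_2 = (0.6340, 3.0981, 4.0000)
after link 3: o_3 = (0.5359, 8.9282, 4.0000)
after link 4: o_4 = (0.5359, 8.9282, 0.0000)
after link 5: o_5 = (-2.2925, 11.7566, -2.0000)
after link 6: o_6 = (-1.9390, 11.4031, -2.8660)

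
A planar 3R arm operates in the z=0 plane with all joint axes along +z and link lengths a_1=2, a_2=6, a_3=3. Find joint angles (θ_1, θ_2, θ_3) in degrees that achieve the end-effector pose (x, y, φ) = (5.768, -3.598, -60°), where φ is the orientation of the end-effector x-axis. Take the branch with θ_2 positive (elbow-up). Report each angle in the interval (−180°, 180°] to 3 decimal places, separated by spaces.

-149.997 149.999 -60.002

wrist centre = target − a_3·(cos φ, sin φ) = (4.2680, -0.9999)
cos θ_2 = (19.2157−2²−6²)/(2·2·6) = -0.8660; θ_2 = 149.9987° (elbow-up)
β = atan2(-0.9999,4.2680) = -13.1857°; ψ = atan2(3.0001,-3.1961) = 136.8114°
θ_1 = β − ψ = -149.9971°
θ_3 = φ − θ_1 − θ_2 = -60.0016° (wrapped to (-180°,180°])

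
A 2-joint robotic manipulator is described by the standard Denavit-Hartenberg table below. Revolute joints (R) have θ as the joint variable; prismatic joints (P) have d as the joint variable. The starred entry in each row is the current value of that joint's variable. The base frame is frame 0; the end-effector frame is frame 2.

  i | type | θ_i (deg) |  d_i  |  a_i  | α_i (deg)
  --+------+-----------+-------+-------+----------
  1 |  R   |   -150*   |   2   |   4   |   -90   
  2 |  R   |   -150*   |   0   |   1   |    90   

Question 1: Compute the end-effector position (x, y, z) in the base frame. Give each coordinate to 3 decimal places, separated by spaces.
after link 1: o_1 = (-3.4641, -2.0000, 2.0000)
after link 2: o_2 = (-2.7141, -1.5670, 2.5000)

-2.714 -1.567 2.500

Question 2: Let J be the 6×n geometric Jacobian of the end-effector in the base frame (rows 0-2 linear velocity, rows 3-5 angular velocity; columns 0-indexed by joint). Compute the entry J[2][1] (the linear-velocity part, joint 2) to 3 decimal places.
0.866

axis z_1 = (0.5000,-0.8660,0.0000); lever o_n−o_1 = (0.7500,0.4330,0.5000)
cross product → J_v[:, 1] = (-0.4330,-0.2500,0.8660)
J_ω[:, 1] = z_1
entry J[2][1] = 0.8660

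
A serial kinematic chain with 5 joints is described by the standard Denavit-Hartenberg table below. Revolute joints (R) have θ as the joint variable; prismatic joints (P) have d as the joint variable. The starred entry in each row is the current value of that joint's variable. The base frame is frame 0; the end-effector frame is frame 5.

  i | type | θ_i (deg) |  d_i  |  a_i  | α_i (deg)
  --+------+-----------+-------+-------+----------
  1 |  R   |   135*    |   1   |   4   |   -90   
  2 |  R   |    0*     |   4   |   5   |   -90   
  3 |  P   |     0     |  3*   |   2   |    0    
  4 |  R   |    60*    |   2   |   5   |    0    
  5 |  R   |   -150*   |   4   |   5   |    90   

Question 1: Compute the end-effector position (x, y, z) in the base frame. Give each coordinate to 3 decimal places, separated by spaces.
after link 1: o_1 = (-2.8284, 2.8284, 1.0000)
after link 2: o_2 = (-9.1924, 3.5355, 1.0000)
after link 3: o_3 = (-10.6066, 4.9497, -2.0000)
after link 4: o_4 = (-9.3125, 9.7794, -4.0000)
after link 5: o_5 = (-12.8480, 6.2438, -8.0000)

-12.848 6.244 -8.000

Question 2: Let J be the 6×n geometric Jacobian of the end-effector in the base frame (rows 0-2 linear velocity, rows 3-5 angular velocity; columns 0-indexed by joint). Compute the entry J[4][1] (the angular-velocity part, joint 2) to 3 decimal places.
-0.707

axis z_1 = (-0.7071,-0.7071,0.0000); lever o_n−o_1 = (-10.0196,3.4154,-9.0000)
cross product → J_v[:, 1] = (6.3640,-6.3640,-9.5000)
J_ω[:, 1] = z_1
entry J[4][1] = -0.7071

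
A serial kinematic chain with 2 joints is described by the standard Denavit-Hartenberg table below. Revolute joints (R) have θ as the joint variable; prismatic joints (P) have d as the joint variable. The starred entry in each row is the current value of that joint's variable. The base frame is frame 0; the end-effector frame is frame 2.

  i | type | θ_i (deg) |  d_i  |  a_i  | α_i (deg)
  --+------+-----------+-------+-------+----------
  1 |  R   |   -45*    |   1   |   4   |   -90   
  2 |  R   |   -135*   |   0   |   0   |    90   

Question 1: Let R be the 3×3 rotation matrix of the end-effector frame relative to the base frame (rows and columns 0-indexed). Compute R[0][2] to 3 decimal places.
End-effector z-axis (col 2 of R) = (-0.5000,0.5000,-0.7071)
R[0][2] = -0.5000

-0.500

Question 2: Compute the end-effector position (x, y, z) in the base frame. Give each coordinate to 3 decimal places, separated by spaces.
2.828 -2.828 1.000

after link 1: o_1 = (2.8284, -2.8284, 1.0000)
after link 2: o_2 = (2.8284, -2.8284, 1.0000)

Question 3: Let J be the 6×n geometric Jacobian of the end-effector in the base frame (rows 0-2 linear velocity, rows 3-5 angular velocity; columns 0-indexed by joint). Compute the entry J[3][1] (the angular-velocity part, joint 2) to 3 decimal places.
axis z_1 = (0.7071,0.7071,0.0000); lever o_n−o_1 = (0.0000,0.0000,0.0000)
cross product → J_v[:, 1] = (0.0000,0.0000,0.0000)
J_ω[:, 1] = z_1
entry J[3][1] = 0.7071

0.707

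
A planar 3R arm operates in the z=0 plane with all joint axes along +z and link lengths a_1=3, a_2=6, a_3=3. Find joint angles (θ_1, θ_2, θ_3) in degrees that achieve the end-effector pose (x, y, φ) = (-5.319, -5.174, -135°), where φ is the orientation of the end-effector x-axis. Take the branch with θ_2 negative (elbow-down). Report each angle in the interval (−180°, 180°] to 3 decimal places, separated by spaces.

-30.004 -135.000 30.004

wrist centre = target − a_3·(cos φ, sin φ) = (-3.1977, -3.0527)
cos θ_2 = (19.5440−3²−6²)/(2·3·6) = -0.7071; θ_2 = -135.0003° (elbow-down)
β = atan2(-3.0527,-3.1977) = -136.3289°; ψ = atan2(-4.2426,-1.2427) = -106.3253°
θ_1 = β − ψ = -30.0036°
θ_3 = φ − θ_1 − θ_2 = 30.0039° (wrapped to (-180°,180°])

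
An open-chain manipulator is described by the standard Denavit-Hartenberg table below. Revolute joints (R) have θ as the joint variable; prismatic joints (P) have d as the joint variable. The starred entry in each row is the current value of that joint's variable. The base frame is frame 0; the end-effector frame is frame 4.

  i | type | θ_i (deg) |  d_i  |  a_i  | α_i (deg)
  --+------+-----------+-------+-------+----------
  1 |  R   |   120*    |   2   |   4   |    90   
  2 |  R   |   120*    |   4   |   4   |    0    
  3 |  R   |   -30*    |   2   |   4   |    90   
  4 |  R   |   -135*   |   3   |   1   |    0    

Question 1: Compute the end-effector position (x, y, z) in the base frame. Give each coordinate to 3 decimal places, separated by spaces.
2.084 6.977 8.757

after link 1: o_1 = (-2.0000, 3.4641, 2.0000)
after link 2: o_2 = (2.4641, 3.7321, 5.4641)
after link 3: o_3 = (4.1962, 4.7321, 9.4641)
after link 4: o_4 = (2.0838, 6.9766, 8.7570)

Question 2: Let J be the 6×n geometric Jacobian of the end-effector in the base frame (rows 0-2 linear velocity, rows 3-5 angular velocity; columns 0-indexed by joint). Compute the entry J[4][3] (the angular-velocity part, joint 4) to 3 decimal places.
0.866

axis z_3 = (-0.5000,0.8660,-0.0000); lever o_n−o_3 = (-2.1124,2.2445,-0.7071)
cross product → J_v[:, 3] = (-0.6124,-0.3536,0.7071)
J_ω[:, 3] = z_3
entry J[4][3] = 0.8660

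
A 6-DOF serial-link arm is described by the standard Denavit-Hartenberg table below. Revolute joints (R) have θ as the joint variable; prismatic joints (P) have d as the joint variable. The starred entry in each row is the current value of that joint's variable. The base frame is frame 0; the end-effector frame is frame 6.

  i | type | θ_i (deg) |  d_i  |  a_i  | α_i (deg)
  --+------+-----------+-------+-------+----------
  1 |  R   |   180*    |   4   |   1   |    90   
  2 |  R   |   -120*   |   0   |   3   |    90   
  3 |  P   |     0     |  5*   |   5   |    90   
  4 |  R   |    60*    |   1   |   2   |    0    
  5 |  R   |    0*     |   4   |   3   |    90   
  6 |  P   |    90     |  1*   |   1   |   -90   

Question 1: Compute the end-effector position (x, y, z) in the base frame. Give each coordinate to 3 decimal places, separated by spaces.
12.330 -6.000 -1.428

after link 1: o_1 = (-1.0000, 0.0000, 4.0000)
after link 2: o_2 = (0.5000, 0.0000, 1.4019)
after link 3: o_3 = (7.3301, -0.0000, -0.4282)
after link 4: o_4 = (9.3301, -1.0000, -0.4282)
after link 5: o_5 = (12.3301, -5.0000, -0.4282)
after link 6: o_6 = (12.3301, -6.0000, -1.4282)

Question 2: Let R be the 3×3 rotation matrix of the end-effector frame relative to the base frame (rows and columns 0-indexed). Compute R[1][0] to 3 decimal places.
End-effector x-axis (col 0 of R) = (0.0000,-1.0000,0.0000)
R[1][0] = -1.0000

-1.000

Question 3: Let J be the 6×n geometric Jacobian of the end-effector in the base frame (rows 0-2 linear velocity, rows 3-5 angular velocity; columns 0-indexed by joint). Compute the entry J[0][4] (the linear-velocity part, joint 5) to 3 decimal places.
1.000

axis z_4 = (-0.0000,-1.0000,-0.0000); lever o_n−o_4 = (3.0000,-5.0000,-1.0000)
cross product → J_v[:, 4] = (1.0000,-0.0000,3.0000)
J_ω[:, 4] = z_4
entry J[0][4] = 1.0000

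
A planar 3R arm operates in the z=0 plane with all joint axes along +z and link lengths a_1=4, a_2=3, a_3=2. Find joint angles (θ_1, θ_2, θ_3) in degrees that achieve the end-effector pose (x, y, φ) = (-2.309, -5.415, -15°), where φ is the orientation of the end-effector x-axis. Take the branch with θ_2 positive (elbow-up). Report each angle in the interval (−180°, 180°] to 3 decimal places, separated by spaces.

wrist centre = target − a_3·(cos φ, sin φ) = (-4.2409, -4.8974)
cos θ_2 = (41.9690−4²−3²)/(2·4·3) = 0.7070; θ_2 = 45.0054° (elbow-up)
β = atan2(-4.8974,-4.2409) = -130.8908°; ψ = atan2(2.1215,6.1211) = 19.1158°
θ_1 = β − ψ = -150.0066°
θ_3 = φ − θ_1 − θ_2 = 90.0012° (wrapped to (-180°,180°])

-150.007 45.005 90.001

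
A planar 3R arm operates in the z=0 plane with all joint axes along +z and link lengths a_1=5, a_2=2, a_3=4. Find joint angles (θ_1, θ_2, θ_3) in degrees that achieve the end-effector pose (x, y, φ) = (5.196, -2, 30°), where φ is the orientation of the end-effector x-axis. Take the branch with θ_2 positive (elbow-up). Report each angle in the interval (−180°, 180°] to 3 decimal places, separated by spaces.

wrist centre = target − a_3·(cos φ, sin φ) = (1.7319, -4.0000)
cos θ_2 = (18.9995−5²−2²)/(2·5·2) = -0.5000; θ_2 = 120.0017° (elbow-up)
β = atan2(-4.0000,1.7319) = -66.5886°; ψ = atan2(1.7320,3.9999) = 23.4131°
θ_1 = β − ψ = -90.0017°
θ_3 = φ − θ_1 − θ_2 = 0.0000° (wrapped to (-180°,180°])

-90.002 120.002 0.000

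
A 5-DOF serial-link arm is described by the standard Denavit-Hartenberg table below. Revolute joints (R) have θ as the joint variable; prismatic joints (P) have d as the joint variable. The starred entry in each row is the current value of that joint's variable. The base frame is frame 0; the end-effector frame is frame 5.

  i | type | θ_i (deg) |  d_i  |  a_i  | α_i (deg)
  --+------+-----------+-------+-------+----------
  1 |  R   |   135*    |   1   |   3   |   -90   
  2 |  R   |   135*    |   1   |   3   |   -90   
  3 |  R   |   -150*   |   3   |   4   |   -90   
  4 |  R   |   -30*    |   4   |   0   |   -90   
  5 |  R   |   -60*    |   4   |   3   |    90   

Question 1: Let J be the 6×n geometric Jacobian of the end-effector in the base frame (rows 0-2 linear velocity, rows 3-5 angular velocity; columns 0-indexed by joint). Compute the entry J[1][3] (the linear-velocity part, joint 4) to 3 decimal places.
axis z_3 = (-0.3624,-0.8624,-0.3536); lever o_n−o_3 = (-6.3429,-4.0708,-2.2317)
cross product → J_v[:, 3] = (0.4853,1.4339,-3.9948)
J_ω[:, 3] = z_3
entry J[1][3] = 1.4339

1.434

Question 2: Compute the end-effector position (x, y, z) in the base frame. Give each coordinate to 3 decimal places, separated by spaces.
after link 1: o_1 = (-2.1213, 2.1213, 1.0000)
after link 2: o_2 = (-1.3284, -0.0858, -1.1213)
after link 3: o_3 = (-2.9747, -1.2679, 3.4495)
after link 4: o_4 = (-4.4242, -4.7174, 2.0353)
after link 5: o_5 = (-9.3176, -5.3388, 1.2178)

-9.318 -5.339 1.218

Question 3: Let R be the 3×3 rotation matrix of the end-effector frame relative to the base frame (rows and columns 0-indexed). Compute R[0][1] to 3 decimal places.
-0.826

End-effector y-axis (col 1 of R) = (-0.8263,0.4727,-0.3062)
R[0][1] = -0.8263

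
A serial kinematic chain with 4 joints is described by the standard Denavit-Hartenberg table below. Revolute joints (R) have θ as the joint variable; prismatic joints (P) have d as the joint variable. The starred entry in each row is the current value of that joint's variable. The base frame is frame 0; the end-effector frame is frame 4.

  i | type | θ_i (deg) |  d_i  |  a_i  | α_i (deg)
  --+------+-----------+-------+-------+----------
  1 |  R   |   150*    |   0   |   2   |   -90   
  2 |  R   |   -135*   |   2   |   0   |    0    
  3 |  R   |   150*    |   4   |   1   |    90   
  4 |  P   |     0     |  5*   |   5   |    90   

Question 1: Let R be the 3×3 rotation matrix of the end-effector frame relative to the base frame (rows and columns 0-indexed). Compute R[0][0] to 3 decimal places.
-0.837

End-effector x-axis (col 0 of R) = (-0.8365,0.4830,-0.2588)
R[0][0] = -0.8365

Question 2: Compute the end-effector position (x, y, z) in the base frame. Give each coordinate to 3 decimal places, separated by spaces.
-10.872 -0.651 3.277

after link 1: o_1 = (-1.7321, 1.0000, 0.0000)
after link 2: o_2 = (-2.7321, -0.7321, 0.0000)
after link 3: o_3 = (-5.5686, -3.7132, -0.2588)
after link 4: o_4 = (-10.8719, -0.6513, 3.2767)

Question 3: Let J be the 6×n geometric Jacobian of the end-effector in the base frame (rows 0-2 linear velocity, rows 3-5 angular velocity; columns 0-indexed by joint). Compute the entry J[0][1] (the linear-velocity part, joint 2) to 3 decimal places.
-2.838

axis z_1 = (-0.5000,-0.8660,0.0000); lever o_n−o_1 = (-9.1398,-1.6513,3.2767)
cross product → J_v[:, 1] = (-2.8377,1.6384,-7.0897)
J_ω[:, 1] = z_1
entry J[0][1] = -2.8377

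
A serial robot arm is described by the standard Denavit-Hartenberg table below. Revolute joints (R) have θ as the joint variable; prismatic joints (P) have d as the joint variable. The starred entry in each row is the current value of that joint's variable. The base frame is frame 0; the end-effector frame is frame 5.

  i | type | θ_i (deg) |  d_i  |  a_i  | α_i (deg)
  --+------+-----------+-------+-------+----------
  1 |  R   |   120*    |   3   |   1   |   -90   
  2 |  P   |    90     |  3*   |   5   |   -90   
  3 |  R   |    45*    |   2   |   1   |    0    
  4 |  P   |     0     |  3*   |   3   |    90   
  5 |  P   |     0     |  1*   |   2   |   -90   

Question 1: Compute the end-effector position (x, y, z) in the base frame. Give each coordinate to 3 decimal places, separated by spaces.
2.464 -3.196 -6.950

after link 1: o_1 = (-0.5000, 0.8660, 3.0000)
after link 2: o_2 = (-3.0981, -0.6340, -2.0000)
after link 3: o_3 = (-1.4857, -2.0125, -2.7071)
after link 4: o_4 = (1.8514, -3.5499, -4.8284)
after link 5: o_5 = (2.4638, -3.1963, -6.9497)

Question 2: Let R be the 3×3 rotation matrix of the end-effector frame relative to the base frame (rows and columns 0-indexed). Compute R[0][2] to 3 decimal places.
End-effector z-axis (col 2 of R) = (0.5000,-0.8660,-0.0000)
R[0][2] = 0.5000

0.500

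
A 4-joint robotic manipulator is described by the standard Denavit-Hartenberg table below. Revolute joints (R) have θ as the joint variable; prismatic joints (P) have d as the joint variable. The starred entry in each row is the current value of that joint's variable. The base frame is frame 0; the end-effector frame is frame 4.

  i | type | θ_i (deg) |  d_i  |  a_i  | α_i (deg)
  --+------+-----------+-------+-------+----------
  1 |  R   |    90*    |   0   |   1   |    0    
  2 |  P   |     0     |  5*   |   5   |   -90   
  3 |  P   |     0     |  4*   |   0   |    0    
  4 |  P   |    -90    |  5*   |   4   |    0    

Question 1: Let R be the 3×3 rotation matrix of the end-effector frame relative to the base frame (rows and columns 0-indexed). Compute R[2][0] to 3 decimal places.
1.000

End-effector x-axis (col 0 of R) = (0.0000,0.0000,1.0000)
R[2][0] = 1.0000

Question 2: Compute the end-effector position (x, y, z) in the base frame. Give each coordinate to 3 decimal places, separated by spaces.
after link 1: o_1 = (0.0000, 1.0000, 0.0000)
after link 2: o_2 = (0.0000, 6.0000, 5.0000)
after link 3: o_3 = (-4.0000, 6.0000, 5.0000)
after link 4: o_4 = (-9.0000, 6.0000, 9.0000)

-9.000 6.000 9.000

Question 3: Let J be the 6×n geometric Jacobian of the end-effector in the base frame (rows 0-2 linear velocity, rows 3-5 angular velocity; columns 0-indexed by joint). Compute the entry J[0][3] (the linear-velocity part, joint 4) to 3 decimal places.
-1.000

prismatic axis z_3 = (-1.0000,0.0000,0.0000)
J_v[:, 3] = z_3; J_ω[:, 3] = (0,0,0)
entry J[0][3] = -1.0000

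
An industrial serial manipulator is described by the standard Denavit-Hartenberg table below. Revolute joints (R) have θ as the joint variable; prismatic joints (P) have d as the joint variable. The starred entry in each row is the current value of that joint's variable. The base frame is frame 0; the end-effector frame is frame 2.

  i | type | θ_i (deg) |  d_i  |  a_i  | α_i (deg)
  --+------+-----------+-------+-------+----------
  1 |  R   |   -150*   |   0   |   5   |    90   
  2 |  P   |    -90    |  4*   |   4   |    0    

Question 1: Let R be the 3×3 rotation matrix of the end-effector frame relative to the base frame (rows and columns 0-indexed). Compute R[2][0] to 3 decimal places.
-1.000

End-effector x-axis (col 0 of R) = (-0.0000,0.0000,-1.0000)
R[2][0] = -1.0000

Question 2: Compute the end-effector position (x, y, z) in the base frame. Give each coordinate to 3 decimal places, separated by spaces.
-6.330 0.964 -4.000

after link 1: o_1 = (-4.3301, -2.5000, 0.0000)
after link 2: o_2 = (-6.3301, 0.9641, -4.0000)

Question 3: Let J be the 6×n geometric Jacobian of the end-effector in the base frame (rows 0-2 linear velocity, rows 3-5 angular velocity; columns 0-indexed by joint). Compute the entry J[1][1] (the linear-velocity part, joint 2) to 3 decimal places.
0.866

prismatic axis z_1 = (-0.5000,0.8660,0.0000)
J_v[:, 1] = z_1; J_ω[:, 1] = (0,0,0)
entry J[1][1] = 0.8660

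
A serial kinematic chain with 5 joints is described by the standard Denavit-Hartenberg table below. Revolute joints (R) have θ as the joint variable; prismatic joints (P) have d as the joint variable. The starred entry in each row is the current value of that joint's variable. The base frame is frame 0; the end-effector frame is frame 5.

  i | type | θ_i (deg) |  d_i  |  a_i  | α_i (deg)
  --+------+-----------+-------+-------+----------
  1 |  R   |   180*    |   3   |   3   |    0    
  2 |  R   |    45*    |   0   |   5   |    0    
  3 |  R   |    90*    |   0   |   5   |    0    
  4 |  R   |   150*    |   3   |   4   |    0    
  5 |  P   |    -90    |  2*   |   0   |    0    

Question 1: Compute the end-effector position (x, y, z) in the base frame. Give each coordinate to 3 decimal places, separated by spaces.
after link 1: o_1 = (-3.0000, 0.0000, 3.0000)
after link 2: o_2 = (-6.5355, -3.5355, 3.0000)
after link 3: o_3 = (-3.0000, -7.0711, 3.0000)
after link 4: o_4 = (-4.0353, -3.2074, 6.0000)
after link 5: o_5 = (-4.0353, -3.2074, 8.0000)

-4.035 -3.207 8.000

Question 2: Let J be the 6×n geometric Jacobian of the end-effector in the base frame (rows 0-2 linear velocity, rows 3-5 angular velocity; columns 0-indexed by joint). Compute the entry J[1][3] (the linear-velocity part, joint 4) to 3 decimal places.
axis z_3 = (0.0000,0.0000,1.0000); lever o_n−o_3 = (-1.0353,3.8637,5.0000)
cross product → J_v[:, 3] = (-3.8637,-1.0353,0.0000)
J_ω[:, 3] = z_3
entry J[1][3] = -1.0353

-1.035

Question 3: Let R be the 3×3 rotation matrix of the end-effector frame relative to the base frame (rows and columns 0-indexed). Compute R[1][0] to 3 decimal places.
0.259

End-effector x-axis (col 0 of R) = (0.9659,0.2588,0.0000)
R[1][0] = 0.2588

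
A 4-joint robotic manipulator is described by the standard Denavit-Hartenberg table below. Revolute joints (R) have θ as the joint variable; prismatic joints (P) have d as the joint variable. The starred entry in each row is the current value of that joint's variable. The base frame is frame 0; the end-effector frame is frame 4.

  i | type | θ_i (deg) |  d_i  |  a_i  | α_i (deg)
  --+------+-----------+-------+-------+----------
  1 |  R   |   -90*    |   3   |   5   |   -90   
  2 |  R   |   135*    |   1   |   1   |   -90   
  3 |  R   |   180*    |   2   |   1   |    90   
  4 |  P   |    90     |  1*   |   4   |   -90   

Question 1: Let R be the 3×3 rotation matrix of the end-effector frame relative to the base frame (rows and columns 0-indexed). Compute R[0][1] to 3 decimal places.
End-effector y-axis (col 1 of R) = (1.0000,-0.0000,0.0000)
R[0][1] = 1.0000

1.000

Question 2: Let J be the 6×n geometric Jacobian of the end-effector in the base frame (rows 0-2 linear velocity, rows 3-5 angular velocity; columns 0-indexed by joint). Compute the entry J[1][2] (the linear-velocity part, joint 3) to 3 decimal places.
-0.707

axis z_2 = (-0.0000,0.7071,0.7071); lever o_n−o_2 = (-1.0000,3.5355,4.9497)
cross product → J_v[:, 2] = (1.0000,-0.7071,0.7071)
J_ω[:, 2] = z_2
entry J[1][2] = -0.7071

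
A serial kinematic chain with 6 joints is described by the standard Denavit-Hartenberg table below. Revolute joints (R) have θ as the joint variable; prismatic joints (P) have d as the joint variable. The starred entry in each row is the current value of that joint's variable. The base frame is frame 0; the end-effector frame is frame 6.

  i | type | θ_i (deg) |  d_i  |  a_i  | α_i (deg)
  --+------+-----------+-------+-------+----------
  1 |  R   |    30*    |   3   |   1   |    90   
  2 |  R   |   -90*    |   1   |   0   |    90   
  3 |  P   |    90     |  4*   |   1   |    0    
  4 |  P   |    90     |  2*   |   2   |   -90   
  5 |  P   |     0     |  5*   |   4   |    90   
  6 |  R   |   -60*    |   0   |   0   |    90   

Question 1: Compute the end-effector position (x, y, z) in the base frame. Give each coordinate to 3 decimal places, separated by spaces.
-5.830 0.098 9.000

after link 1: o_1 = (0.8660, 0.5000, 3.0000)
after link 2: o_2 = (1.3660, -0.3660, 3.0000)
after link 3: o_3 = (-1.5981, -3.2321, 3.0000)
after link 4: o_4 = (-3.3301, -4.2321, 5.0000)
after link 5: o_5 = (-5.8301, 0.0981, 9.0000)
after link 6: o_6 = (-5.8301, 0.0981, 9.0000)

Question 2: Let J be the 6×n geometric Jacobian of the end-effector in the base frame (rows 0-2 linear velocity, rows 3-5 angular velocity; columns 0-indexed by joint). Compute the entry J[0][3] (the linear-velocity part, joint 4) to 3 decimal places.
-0.866

prismatic axis z_3 = (-0.8660,-0.5000,-0.0000)
J_v[:, 3] = z_3; J_ω[:, 3] = (0,0,0)
entry J[0][3] = -0.8660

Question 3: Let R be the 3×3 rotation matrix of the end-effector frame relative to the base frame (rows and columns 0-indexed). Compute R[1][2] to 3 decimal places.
End-effector z-axis (col 2 of R) = (0.2500,-0.4330,-0.8660)
R[1][2] = -0.4330

-0.433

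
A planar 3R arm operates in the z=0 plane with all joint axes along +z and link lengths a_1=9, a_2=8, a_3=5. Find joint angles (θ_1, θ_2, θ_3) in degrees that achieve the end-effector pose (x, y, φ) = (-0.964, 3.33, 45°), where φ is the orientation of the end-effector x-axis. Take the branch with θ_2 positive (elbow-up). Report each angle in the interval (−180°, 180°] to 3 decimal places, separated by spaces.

wrist centre = target − a_3·(cos φ, sin φ) = (-4.4995, -0.2055)
cos θ_2 = (20.2880−9²−8²)/(2·9·8) = -0.8661; θ_2 = 150.0034° (elbow-up)
β = atan2(-0.2055,-4.4995) = -177.3846°; ψ = atan2(3.9996,2.0716) = 62.6184°
θ_1 = β − ψ = -240.0030°
θ_3 = φ − θ_1 − θ_2 = 134.9996° (wrapped to (-180°,180°])

119.997 150.003 135.000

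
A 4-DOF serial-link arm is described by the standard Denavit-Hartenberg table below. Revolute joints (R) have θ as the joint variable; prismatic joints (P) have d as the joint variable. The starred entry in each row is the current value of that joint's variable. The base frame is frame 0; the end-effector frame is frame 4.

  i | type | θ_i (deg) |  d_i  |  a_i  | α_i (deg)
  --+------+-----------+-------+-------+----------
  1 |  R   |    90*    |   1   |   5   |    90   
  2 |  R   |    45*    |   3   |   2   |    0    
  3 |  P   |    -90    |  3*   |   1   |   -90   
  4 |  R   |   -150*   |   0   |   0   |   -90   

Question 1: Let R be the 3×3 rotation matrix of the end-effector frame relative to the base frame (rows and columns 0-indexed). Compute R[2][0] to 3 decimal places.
0.612

End-effector x-axis (col 0 of R) = (0.5000,-0.6124,0.6124)
R[2][0] = 0.6124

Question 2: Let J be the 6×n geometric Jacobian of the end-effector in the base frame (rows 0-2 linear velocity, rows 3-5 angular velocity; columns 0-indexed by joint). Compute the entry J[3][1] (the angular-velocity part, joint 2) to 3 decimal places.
axis z_1 = (1.0000,-0.0000,0.0000); lever o_n−o_1 = (6.0000,2.1213,0.7071)
cross product → J_v[:, 1] = (-0.0000,-0.7071,2.1213)
J_ω[:, 1] = z_1
entry J[3][1] = 1.0000

1.000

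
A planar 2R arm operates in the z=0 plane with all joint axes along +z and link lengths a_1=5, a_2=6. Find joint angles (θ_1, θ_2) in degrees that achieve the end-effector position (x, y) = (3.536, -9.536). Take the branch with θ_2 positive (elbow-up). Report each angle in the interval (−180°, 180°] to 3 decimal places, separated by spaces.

cos θ_2 = (103.4386−5²−6²)/(2·5·6) = 0.7073; θ_2 = 44.9835° (elbow-up)
β = atan2(-9.5360,3.5360) = -69.6549°; ψ = atan2(4.2414,9.2439) = 24.6474°
θ_1 = β − ψ = -94.3023°

-94.302 44.984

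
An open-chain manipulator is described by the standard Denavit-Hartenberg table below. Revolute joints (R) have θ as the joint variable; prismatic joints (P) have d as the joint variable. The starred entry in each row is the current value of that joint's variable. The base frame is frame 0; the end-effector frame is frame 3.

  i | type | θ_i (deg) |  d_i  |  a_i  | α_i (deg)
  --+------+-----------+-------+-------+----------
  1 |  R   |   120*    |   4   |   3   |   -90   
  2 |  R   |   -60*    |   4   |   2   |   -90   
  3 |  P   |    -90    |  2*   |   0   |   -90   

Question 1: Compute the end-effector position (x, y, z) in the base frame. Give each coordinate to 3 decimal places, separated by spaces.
after link 1: o_1 = (-1.5000, 2.5981, 4.0000)
after link 2: o_2 = (-5.4641, 1.4641, 5.7321)
after link 3: o_3 = (-6.3301, 2.9641, 4.7321)

-6.330 2.964 4.732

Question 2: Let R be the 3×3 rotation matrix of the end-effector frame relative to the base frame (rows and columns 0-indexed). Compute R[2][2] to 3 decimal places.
End-effector z-axis (col 2 of R) = (-0.2500,0.4330,0.8660)
R[2][2] = 0.8660

0.866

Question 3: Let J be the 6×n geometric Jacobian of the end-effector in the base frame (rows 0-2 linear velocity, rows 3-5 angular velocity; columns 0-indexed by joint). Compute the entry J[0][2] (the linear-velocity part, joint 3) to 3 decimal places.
-0.433

prismatic axis z_2 = (-0.4330,0.7500,-0.5000)
J_v[:, 2] = z_2; J_ω[:, 2] = (0,0,0)
entry J[0][2] = -0.4330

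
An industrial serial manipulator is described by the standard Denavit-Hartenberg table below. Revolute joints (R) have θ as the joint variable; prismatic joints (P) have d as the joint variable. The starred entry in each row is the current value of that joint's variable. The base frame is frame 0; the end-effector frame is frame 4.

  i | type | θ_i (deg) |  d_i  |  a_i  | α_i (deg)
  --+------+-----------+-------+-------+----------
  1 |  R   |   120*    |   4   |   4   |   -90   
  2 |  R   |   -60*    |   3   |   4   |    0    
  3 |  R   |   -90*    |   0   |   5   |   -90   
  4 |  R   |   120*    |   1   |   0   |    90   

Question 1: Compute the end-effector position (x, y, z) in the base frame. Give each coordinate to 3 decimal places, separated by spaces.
-3.683 0.379 10.830

after link 1: o_1 = (-2.0000, 3.4641, 4.0000)
after link 2: o_2 = (-5.5981, 3.6962, 7.4641)
after link 3: o_3 = (-3.4330, -0.0538, 9.9641)
after link 4: o_4 = (-3.6830, 0.3792, 10.8301)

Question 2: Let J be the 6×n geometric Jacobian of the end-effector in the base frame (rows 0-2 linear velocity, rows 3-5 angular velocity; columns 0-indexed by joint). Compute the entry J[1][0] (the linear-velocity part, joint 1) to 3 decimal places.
-3.683

axis z_0 = ẑ; lever o_n−o_0 = (-3.6830,0.3792,10.8301)
cross product → J_v[:, 0] = (-0.3792,-3.6830,0.0000)
J_ω[:, 0] = z_0
entry J[1][0] = -3.6830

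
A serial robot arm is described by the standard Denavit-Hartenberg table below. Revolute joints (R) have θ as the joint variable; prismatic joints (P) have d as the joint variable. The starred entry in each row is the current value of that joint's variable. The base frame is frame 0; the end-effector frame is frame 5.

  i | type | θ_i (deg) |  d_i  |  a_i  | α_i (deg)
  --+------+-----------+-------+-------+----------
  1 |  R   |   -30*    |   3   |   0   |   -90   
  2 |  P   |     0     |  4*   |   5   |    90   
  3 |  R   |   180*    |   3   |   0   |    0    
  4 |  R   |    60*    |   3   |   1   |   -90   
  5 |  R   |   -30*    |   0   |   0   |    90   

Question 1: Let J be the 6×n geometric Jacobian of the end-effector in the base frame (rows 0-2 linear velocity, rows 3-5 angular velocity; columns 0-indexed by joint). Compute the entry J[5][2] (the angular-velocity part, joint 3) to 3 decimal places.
1.000

axis z_2 = (0.0000,0.0000,1.0000); lever o_n−o_2 = (-0.8660,-0.5000,6.0000)
cross product → J_v[:, 2] = (0.5000,-0.8660,0.0000)
J_ω[:, 2] = z_2
entry J[5][2] = 1.0000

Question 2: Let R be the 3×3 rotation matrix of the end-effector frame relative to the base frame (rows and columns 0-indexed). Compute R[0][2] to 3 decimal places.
0.433

End-effector z-axis (col 2 of R) = (0.4330,0.2500,0.8660)
R[0][2] = 0.4330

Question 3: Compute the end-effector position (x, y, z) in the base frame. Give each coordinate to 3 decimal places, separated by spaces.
5.464 0.464 9.000

after link 1: o_1 = (0.0000, 0.0000, 3.0000)
after link 2: o_2 = (6.3301, 0.9641, 3.0000)
after link 3: o_3 = (6.3301, 0.9641, 6.0000)
after link 4: o_4 = (5.4641, 0.4641, 9.0000)
after link 5: o_5 = (5.4641, 0.4641, 9.0000)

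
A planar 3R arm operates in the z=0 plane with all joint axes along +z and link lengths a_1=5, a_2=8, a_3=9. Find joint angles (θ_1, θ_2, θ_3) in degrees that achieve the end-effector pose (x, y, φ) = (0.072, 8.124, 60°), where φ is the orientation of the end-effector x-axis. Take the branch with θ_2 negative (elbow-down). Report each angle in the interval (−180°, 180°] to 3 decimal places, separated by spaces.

-68.518 -150.003 -81.479

wrist centre = target − a_3·(cos φ, sin φ) = (-4.4280, 0.3298)
cos θ_2 = (19.7159−5²−8²)/(2·5·8) = -0.8661; θ_2 = -150.0029° (elbow-down)
β = atan2(0.3298,-4.4280) = 175.7408°; ψ = atan2(-3.9996,-1.9284) = -115.7408°
θ_1 = β − ψ = 291.4816°
θ_3 = φ − θ_1 − θ_2 = -81.4787° (wrapped to (-180°,180°])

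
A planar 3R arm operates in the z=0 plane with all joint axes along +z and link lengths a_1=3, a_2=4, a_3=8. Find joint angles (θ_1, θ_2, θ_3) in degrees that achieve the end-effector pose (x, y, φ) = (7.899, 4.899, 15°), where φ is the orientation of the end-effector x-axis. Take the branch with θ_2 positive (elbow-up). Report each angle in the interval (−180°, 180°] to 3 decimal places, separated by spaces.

wrist centre = target − a_3·(cos φ, sin φ) = (0.1716, 2.8284)
cos θ_2 = (8.0296−3²−4²)/(2·3·4) = -0.7071; θ_2 = 134.9996° (elbow-up)
β = atan2(2.8284,0.1716) = 86.5283°; ψ = atan2(2.8284,0.1716) = 86.5283°
θ_1 = β − ψ = 0.0000°
θ_3 = φ − θ_1 − θ_2 = -119.9996° (wrapped to (-180°,180°])

0.000 135.000 -120.000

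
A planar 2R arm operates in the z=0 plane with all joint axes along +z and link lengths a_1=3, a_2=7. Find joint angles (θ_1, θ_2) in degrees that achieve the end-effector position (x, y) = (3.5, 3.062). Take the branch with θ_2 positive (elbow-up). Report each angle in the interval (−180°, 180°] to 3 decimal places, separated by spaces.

-90.006 150.003

cos θ_2 = (21.6258−3²−7²)/(2·3·7) = -0.8661; θ_2 = 150.0030° (elbow-up)
β = atan2(3.0620,3.5000) = 41.1813°; ψ = atan2(3.4997,-3.0624) = 131.1872°
θ_1 = β − ψ = -90.0059°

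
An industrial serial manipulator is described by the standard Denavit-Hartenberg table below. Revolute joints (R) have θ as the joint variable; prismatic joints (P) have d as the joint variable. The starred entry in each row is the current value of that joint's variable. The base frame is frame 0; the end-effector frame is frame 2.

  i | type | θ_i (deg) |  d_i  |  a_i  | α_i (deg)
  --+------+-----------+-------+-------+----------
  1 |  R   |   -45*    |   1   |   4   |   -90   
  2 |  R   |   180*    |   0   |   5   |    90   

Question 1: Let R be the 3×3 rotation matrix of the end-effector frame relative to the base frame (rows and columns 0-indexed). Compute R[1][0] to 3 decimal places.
0.707

End-effector x-axis (col 0 of R) = (-0.7071,0.7071,-0.0000)
R[1][0] = 0.7071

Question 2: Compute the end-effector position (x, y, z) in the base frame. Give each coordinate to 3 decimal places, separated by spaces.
-0.707 0.707 1.000

after link 1: o_1 = (2.8284, -2.8284, 1.0000)
after link 2: o_2 = (-0.7071, 0.7071, 1.0000)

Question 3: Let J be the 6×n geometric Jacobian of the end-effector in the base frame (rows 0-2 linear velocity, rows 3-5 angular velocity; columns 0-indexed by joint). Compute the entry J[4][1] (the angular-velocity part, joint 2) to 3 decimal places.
0.707

axis z_1 = (0.7071,0.7071,0.0000); lever o_n−o_1 = (-3.5355,3.5355,-0.0000)
cross product → J_v[:, 1] = (-0.0000,0.0000,5.0000)
J_ω[:, 1] = z_1
entry J[4][1] = 0.7071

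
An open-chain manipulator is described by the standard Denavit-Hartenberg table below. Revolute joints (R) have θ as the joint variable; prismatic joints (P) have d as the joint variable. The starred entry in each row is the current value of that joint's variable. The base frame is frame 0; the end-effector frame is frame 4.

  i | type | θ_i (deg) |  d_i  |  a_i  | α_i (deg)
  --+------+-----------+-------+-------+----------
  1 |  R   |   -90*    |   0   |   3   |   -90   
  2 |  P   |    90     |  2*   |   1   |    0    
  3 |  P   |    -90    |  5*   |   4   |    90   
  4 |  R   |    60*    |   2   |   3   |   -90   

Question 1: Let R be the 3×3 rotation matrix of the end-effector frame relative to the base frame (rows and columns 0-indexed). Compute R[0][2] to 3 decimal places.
End-effector z-axis (col 2 of R) = (0.5000,0.8660,0.0000)
R[0][2] = 0.5000

0.500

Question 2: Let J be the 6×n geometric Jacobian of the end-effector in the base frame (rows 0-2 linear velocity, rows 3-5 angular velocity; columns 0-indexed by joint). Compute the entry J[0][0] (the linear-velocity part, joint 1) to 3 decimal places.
8.500

axis z_0 = ẑ; lever o_n−o_0 = (9.5981,-8.5000,1.0000)
cross product → J_v[:, 0] = (8.5000,9.5981,-0.0000)
J_ω[:, 0] = z_0
entry J[0][0] = 8.5000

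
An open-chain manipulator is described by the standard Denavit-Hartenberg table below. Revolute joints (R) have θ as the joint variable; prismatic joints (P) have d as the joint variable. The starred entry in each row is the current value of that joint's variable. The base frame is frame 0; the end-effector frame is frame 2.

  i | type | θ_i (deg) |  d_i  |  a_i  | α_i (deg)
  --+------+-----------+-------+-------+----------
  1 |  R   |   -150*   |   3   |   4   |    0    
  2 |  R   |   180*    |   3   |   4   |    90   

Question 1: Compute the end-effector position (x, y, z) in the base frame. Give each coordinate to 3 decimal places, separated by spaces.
after link 1: o_1 = (-3.4641, -2.0000, 3.0000)
after link 2: o_2 = (0.0000, -0.0000, 6.0000)

0.000 -0.000 6.000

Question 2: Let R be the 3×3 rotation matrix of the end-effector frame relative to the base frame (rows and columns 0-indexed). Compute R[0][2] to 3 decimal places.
End-effector z-axis (col 2 of R) = (0.5000,-0.8660,0.0000)
R[0][2] = 0.5000

0.500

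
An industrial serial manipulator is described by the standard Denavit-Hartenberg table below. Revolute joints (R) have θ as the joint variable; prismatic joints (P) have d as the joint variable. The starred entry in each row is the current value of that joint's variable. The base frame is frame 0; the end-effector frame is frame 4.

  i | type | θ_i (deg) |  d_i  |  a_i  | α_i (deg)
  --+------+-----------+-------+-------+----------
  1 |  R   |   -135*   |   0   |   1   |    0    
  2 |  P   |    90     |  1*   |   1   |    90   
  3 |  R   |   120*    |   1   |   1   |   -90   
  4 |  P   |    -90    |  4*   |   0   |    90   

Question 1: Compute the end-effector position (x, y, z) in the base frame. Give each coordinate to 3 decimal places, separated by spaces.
-3.510 0.682 -0.134

after link 1: o_1 = (-0.7071, -0.7071, 0.0000)
after link 2: o_2 = (0.0000, -1.4142, 1.0000)
after link 3: o_3 = (-1.0607, -1.7678, 1.8660)
after link 4: o_4 = (-3.5101, 0.6817, -0.1340)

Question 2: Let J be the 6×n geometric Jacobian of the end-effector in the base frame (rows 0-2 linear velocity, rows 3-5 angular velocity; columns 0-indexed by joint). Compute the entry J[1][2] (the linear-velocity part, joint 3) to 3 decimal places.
axis z_2 = (-0.7071,-0.7071,0.0000); lever o_n−o_2 = (-3.5101,2.0959,-1.1340)
cross product → J_v[:, 2] = (0.8018,-0.8018,-3.9641)
J_ω[:, 2] = z_2
entry J[1][2] = -0.8018

-0.802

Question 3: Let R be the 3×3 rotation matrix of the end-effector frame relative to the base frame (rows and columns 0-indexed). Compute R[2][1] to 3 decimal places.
End-effector y-axis (col 1 of R) = (-0.6124,0.6124,-0.5000)
R[2][1] = -0.5000

-0.500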